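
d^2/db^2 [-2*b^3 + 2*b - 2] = -12*b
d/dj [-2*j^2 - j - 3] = -4*j - 1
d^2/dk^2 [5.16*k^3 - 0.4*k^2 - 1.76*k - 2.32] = 30.96*k - 0.8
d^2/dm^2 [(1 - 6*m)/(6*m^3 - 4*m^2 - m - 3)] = 2*((6*m - 1)*(-18*m^2 + 8*m + 1)^2 + 2*(54*m^2 - 24*m + (6*m - 1)*(9*m - 2) - 3)*(-6*m^3 + 4*m^2 + m + 3))/(-6*m^3 + 4*m^2 + m + 3)^3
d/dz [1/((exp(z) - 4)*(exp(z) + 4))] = -2*exp(2*z)/(exp(4*z) - 32*exp(2*z) + 256)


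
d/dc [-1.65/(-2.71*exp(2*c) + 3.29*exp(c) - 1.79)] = (5.4285 - 8.943*exp(c))*exp(c)/(2.71*exp(2*c) - 3.29*exp(c) + 1.79)^2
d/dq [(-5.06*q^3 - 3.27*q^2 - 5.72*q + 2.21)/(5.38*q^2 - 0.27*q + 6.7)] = (-27.2228*q^4 + 2.7324*q^3 - 70.0495*q^2 - 67.5976*q - 37.7273)/(28.9444*q^4 - 2.9052*q^3 + 72.1649*q^2 - 3.618*q + 44.89)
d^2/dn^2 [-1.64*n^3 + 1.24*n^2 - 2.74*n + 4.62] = 2.48 - 9.84*n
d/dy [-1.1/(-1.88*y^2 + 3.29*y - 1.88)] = (3.619 - 4.136*y)/(1.88*y^2 - 3.29*y + 1.88)^2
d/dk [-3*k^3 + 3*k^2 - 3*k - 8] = -9*k^2 + 6*k - 3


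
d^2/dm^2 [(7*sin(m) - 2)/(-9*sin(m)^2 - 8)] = (5103*sin(m)^5 - 648*sin(m)^4 + 1548*sin(m)^2 - 4963*sin(m)/2 + 2457*sin(3*m) - 567*sin(5*m)/2 - 288)/(9*sin(m)^2 + 8)^3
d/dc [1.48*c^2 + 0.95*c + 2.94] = 2.96*c + 0.95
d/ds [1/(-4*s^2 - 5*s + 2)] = (8*s + 5)/(4*s^2 + 5*s - 2)^2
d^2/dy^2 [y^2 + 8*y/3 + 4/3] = 2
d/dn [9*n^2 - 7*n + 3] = 18*n - 7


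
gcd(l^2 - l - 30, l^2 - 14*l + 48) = l - 6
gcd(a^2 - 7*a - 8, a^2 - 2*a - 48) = a - 8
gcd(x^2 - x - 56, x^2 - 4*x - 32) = x - 8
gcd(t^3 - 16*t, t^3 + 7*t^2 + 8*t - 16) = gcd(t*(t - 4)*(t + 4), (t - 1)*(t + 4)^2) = t + 4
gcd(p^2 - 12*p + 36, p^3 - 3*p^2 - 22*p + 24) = p - 6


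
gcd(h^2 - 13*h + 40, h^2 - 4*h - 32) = h - 8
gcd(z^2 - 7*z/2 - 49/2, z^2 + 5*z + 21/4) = z + 7/2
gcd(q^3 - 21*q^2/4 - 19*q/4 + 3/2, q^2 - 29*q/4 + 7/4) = q - 1/4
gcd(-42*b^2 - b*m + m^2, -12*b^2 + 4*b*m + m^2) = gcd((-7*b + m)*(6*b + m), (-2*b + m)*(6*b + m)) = 6*b + m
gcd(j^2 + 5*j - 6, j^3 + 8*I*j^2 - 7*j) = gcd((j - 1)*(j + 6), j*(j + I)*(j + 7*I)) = 1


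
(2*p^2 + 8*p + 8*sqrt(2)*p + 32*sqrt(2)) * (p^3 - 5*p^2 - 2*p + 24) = 2*p^5 - 2*p^4 + 8*sqrt(2)*p^4 - 44*p^3 - 8*sqrt(2)*p^3 - 176*sqrt(2)*p^2 + 32*p^2 + 128*sqrt(2)*p + 192*p + 768*sqrt(2)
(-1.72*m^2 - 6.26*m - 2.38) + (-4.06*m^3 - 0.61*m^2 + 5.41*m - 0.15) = -4.06*m^3 - 2.33*m^2 - 0.85*m - 2.53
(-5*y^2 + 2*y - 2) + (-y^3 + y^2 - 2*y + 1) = -y^3 - 4*y^2 - 1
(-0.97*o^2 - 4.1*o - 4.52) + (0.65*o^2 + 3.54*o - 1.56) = -0.32*o^2 - 0.56*o - 6.08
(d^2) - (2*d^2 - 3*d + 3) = -d^2 + 3*d - 3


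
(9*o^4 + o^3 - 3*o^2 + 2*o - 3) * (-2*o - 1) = -18*o^5 - 11*o^4 + 5*o^3 - o^2 + 4*o + 3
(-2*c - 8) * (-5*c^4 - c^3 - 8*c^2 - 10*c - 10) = 10*c^5 + 42*c^4 + 24*c^3 + 84*c^2 + 100*c + 80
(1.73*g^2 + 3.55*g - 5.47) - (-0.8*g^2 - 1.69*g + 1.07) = 2.53*g^2 + 5.24*g - 6.54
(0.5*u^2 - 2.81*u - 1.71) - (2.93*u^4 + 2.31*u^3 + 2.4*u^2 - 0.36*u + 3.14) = -2.93*u^4 - 2.31*u^3 - 1.9*u^2 - 2.45*u - 4.85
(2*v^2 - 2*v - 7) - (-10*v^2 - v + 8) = 12*v^2 - v - 15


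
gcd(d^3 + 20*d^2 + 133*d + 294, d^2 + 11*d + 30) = d + 6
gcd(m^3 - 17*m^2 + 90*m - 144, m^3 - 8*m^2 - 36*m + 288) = m^2 - 14*m + 48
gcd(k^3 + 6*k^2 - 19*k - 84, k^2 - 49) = k + 7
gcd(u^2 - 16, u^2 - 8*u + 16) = u - 4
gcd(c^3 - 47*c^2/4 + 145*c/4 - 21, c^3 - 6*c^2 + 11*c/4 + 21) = c - 4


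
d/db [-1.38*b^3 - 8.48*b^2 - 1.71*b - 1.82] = -4.14*b^2 - 16.96*b - 1.71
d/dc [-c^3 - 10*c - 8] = -3*c^2 - 10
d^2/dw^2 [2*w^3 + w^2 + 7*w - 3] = 12*w + 2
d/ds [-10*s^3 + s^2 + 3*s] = -30*s^2 + 2*s + 3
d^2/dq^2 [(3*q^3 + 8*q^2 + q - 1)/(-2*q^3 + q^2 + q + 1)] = 2*(-38*q^6 - 30*q^5 - 54*q^4 - 123*q^3 + 3*q - 7)/(8*q^9 - 12*q^8 - 6*q^7 - q^6 + 15*q^5 + 6*q^4 - q^3 - 6*q^2 - 3*q - 1)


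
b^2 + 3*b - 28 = (b - 4)*(b + 7)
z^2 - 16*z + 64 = (z - 8)^2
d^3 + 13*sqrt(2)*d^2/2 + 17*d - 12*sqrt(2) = (d - sqrt(2)/2)*(d + 3*sqrt(2))*(d + 4*sqrt(2))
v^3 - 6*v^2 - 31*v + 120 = (v - 8)*(v - 3)*(v + 5)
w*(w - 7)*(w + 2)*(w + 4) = w^4 - w^3 - 34*w^2 - 56*w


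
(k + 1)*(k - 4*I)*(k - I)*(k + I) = k^4 + k^3 - 4*I*k^3 + k^2 - 4*I*k^2 + k - 4*I*k - 4*I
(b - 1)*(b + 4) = b^2 + 3*b - 4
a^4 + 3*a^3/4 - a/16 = a*(a - 1/4)*(a + 1/2)^2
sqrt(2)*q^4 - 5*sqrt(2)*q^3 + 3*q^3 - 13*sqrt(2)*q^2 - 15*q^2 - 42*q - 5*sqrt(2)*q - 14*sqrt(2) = (q - 7)*(q + 2)*(q + sqrt(2))*(sqrt(2)*q + 1)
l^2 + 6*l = l*(l + 6)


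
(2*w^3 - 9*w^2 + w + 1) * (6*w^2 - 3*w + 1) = 12*w^5 - 60*w^4 + 35*w^3 - 6*w^2 - 2*w + 1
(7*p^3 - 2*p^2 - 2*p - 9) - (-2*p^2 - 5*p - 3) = 7*p^3 + 3*p - 6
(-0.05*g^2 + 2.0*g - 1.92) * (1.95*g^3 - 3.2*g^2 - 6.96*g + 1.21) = -0.0975*g^5 + 4.06*g^4 - 9.796*g^3 - 7.8365*g^2 + 15.7832*g - 2.3232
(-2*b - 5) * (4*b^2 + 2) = -8*b^3 - 20*b^2 - 4*b - 10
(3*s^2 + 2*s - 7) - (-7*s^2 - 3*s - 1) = 10*s^2 + 5*s - 6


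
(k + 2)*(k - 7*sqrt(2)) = k^2 - 7*sqrt(2)*k + 2*k - 14*sqrt(2)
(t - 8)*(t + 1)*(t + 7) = t^3 - 57*t - 56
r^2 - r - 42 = (r - 7)*(r + 6)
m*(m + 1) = m^2 + m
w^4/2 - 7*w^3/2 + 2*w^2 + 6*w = w*(w/2 + 1/2)*(w - 6)*(w - 2)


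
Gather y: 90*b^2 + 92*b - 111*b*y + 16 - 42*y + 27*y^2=90*b^2 + 92*b + 27*y^2 + y*(-111*b - 42) + 16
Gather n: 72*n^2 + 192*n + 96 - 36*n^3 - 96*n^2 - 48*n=-36*n^3 - 24*n^2 + 144*n + 96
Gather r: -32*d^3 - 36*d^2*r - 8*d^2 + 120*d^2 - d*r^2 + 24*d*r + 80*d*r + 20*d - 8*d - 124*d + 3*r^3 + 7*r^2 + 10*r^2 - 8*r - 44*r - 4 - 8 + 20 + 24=-32*d^3 + 112*d^2 - 112*d + 3*r^3 + r^2*(17 - d) + r*(-36*d^2 + 104*d - 52) + 32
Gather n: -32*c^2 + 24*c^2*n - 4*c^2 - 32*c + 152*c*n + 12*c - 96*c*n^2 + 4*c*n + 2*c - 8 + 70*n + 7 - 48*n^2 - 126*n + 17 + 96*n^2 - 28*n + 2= -36*c^2 - 18*c + n^2*(48 - 96*c) + n*(24*c^2 + 156*c - 84) + 18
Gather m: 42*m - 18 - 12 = 42*m - 30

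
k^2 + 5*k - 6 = (k - 1)*(k + 6)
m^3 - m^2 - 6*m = m*(m - 3)*(m + 2)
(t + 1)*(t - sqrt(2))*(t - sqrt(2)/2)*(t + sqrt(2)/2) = t^4 - sqrt(2)*t^3 + t^3 - sqrt(2)*t^2 - t^2/2 - t/2 + sqrt(2)*t/2 + sqrt(2)/2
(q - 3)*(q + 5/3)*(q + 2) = q^3 + 2*q^2/3 - 23*q/3 - 10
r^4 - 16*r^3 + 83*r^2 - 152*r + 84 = (r - 7)*(r - 6)*(r - 2)*(r - 1)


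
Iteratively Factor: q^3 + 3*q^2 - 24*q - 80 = (q + 4)*(q^2 - q - 20) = (q - 5)*(q + 4)*(q + 4)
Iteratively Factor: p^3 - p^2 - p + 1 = (p - 1)*(p^2 - 1) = (p - 1)^2*(p + 1)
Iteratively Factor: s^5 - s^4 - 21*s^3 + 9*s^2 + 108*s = (s + 3)*(s^4 - 4*s^3 - 9*s^2 + 36*s) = (s + 3)^2*(s^3 - 7*s^2 + 12*s) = (s - 4)*(s + 3)^2*(s^2 - 3*s) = (s - 4)*(s - 3)*(s + 3)^2*(s)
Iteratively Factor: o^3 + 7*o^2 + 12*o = (o + 3)*(o^2 + 4*o) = (o + 3)*(o + 4)*(o)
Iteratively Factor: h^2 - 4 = (h + 2)*(h - 2)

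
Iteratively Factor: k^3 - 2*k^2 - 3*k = (k + 1)*(k^2 - 3*k) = (k - 3)*(k + 1)*(k)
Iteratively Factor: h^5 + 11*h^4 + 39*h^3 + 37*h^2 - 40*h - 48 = (h - 1)*(h^4 + 12*h^3 + 51*h^2 + 88*h + 48) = (h - 1)*(h + 3)*(h^3 + 9*h^2 + 24*h + 16) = (h - 1)*(h + 1)*(h + 3)*(h^2 + 8*h + 16) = (h - 1)*(h + 1)*(h + 3)*(h + 4)*(h + 4)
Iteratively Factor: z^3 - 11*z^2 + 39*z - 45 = (z - 5)*(z^2 - 6*z + 9) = (z - 5)*(z - 3)*(z - 3)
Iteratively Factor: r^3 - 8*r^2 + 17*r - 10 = (r - 5)*(r^2 - 3*r + 2) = (r - 5)*(r - 2)*(r - 1)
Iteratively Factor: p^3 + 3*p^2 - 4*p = (p - 1)*(p^2 + 4*p) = (p - 1)*(p + 4)*(p)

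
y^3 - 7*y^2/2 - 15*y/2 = y*(y - 5)*(y + 3/2)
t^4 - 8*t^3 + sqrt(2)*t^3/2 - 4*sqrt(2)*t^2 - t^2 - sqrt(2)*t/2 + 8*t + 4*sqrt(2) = (t - 8)*(t - 1)*(t + 1)*(t + sqrt(2)/2)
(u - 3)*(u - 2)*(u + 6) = u^3 + u^2 - 24*u + 36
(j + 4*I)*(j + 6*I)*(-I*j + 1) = -I*j^3 + 11*j^2 + 34*I*j - 24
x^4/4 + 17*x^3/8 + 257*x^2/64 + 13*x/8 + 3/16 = (x/4 + 1/2)*(x + 1/4)^2*(x + 6)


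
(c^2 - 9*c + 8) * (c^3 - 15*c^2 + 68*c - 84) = c^5 - 24*c^4 + 211*c^3 - 816*c^2 + 1300*c - 672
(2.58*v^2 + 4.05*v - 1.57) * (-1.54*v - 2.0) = -3.9732*v^3 - 11.397*v^2 - 5.6822*v + 3.14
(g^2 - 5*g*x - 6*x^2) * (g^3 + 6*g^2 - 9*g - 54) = g^5 - 5*g^4*x + 6*g^4 - 6*g^3*x^2 - 30*g^3*x - 9*g^3 - 36*g^2*x^2 + 45*g^2*x - 54*g^2 + 54*g*x^2 + 270*g*x + 324*x^2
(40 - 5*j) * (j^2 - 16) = -5*j^3 + 40*j^2 + 80*j - 640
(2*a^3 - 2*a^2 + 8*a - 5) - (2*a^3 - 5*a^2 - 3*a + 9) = 3*a^2 + 11*a - 14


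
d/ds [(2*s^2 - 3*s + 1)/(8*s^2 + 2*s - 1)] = (28*s^2 - 20*s + 1)/(64*s^4 + 32*s^3 - 12*s^2 - 4*s + 1)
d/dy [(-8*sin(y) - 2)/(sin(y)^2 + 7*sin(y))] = 2*(4*cos(y) + 2/tan(y) + 7*cos(y)/sin(y)^2)/(sin(y) + 7)^2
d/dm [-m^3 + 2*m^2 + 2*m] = -3*m^2 + 4*m + 2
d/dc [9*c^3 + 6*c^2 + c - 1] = 27*c^2 + 12*c + 1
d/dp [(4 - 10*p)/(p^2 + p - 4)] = 2*(5*p^2 - 4*p + 18)/(p^4 + 2*p^3 - 7*p^2 - 8*p + 16)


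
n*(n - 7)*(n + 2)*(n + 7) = n^4 + 2*n^3 - 49*n^2 - 98*n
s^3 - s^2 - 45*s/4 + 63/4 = (s - 3)*(s - 3/2)*(s + 7/2)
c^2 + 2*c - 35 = (c - 5)*(c + 7)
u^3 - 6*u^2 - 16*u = u*(u - 8)*(u + 2)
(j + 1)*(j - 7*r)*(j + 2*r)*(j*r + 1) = j^4*r - 5*j^3*r^2 + j^3*r + j^3 - 14*j^2*r^3 - 5*j^2*r^2 - 5*j^2*r + j^2 - 14*j*r^3 - 14*j*r^2 - 5*j*r - 14*r^2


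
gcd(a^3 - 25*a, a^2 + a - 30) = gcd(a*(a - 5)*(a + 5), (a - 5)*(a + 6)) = a - 5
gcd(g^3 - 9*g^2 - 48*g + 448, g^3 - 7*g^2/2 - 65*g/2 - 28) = g - 8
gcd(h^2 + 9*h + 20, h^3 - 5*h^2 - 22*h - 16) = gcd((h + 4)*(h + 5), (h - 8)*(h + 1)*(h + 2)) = 1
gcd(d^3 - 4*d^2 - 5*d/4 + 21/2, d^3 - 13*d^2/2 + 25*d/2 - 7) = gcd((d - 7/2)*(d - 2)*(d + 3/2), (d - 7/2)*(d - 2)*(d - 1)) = d^2 - 11*d/2 + 7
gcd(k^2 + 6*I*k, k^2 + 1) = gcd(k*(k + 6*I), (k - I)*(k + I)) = 1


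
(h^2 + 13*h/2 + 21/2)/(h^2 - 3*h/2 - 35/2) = (h + 3)/(h - 5)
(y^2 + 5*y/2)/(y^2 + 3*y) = (y + 5/2)/(y + 3)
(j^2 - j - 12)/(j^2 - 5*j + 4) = (j + 3)/(j - 1)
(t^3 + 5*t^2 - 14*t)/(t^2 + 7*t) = t - 2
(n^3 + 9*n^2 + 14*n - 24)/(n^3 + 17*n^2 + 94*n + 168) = (n - 1)/(n + 7)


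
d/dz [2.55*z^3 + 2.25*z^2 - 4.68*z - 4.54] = 7.65*z^2 + 4.5*z - 4.68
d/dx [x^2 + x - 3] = 2*x + 1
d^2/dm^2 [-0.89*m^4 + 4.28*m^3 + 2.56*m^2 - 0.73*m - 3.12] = -10.68*m^2 + 25.68*m + 5.12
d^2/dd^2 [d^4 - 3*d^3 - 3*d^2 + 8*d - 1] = 12*d^2 - 18*d - 6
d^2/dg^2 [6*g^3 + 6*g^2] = 36*g + 12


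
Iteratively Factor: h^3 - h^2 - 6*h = (h + 2)*(h^2 - 3*h) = (h - 3)*(h + 2)*(h)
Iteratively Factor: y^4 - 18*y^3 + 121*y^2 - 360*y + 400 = (y - 4)*(y^3 - 14*y^2 + 65*y - 100) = (y - 5)*(y - 4)*(y^2 - 9*y + 20) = (y - 5)^2*(y - 4)*(y - 4)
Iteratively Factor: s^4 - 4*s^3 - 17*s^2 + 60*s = (s + 4)*(s^3 - 8*s^2 + 15*s) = (s - 3)*(s + 4)*(s^2 - 5*s) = (s - 5)*(s - 3)*(s + 4)*(s)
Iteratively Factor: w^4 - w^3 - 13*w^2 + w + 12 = (w - 4)*(w^3 + 3*w^2 - w - 3) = (w - 4)*(w + 1)*(w^2 + 2*w - 3) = (w - 4)*(w - 1)*(w + 1)*(w + 3)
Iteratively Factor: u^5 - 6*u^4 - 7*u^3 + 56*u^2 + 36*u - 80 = (u + 2)*(u^4 - 8*u^3 + 9*u^2 + 38*u - 40) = (u + 2)^2*(u^3 - 10*u^2 + 29*u - 20) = (u - 5)*(u + 2)^2*(u^2 - 5*u + 4) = (u - 5)*(u - 1)*(u + 2)^2*(u - 4)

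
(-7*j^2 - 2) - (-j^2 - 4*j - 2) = -6*j^2 + 4*j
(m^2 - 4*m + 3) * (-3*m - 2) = -3*m^3 + 10*m^2 - m - 6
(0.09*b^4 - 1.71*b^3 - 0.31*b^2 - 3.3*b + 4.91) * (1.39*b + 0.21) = 0.1251*b^5 - 2.358*b^4 - 0.79*b^3 - 4.6521*b^2 + 6.1319*b + 1.0311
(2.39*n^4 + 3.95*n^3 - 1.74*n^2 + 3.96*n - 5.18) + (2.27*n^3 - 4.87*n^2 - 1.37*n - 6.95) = 2.39*n^4 + 6.22*n^3 - 6.61*n^2 + 2.59*n - 12.13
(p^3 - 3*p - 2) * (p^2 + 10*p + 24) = p^5 + 10*p^4 + 21*p^3 - 32*p^2 - 92*p - 48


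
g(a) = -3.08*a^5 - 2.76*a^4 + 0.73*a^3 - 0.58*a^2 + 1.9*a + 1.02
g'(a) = -15.4*a^4 - 11.04*a^3 + 2.19*a^2 - 1.16*a + 1.9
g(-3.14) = 638.58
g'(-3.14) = -1128.14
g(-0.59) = -0.57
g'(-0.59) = 3.75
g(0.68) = 1.24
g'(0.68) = -4.64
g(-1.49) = 3.50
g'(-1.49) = -30.89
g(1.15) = -7.47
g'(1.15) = -40.26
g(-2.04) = 49.55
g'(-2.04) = -159.61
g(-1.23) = -1.20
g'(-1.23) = -8.06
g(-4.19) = 3056.10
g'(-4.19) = -3889.23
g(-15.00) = 2196528.27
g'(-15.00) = -741852.95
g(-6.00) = 20184.18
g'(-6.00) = -17486.06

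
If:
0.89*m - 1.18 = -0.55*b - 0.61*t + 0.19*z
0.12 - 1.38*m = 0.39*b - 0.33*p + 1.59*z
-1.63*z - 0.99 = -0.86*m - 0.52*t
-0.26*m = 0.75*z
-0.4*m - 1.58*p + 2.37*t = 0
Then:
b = 0.53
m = 0.38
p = 1.21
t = 0.87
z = -0.13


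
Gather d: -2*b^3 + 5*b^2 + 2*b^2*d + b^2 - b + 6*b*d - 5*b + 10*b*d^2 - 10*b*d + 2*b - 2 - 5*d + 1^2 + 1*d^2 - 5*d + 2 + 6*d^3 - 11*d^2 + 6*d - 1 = -2*b^3 + 6*b^2 - 4*b + 6*d^3 + d^2*(10*b - 10) + d*(2*b^2 - 4*b - 4)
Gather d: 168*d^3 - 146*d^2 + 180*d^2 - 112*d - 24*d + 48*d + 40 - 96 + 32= 168*d^3 + 34*d^2 - 88*d - 24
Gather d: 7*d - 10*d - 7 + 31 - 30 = -3*d - 6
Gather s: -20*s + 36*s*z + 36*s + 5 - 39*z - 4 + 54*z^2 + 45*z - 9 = s*(36*z + 16) + 54*z^2 + 6*z - 8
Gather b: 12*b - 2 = 12*b - 2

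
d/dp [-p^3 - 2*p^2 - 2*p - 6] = -3*p^2 - 4*p - 2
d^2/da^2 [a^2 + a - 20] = 2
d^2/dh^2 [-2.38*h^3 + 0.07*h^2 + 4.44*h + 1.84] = 0.14 - 14.28*h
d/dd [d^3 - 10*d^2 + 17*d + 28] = 3*d^2 - 20*d + 17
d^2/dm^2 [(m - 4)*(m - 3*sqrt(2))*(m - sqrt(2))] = 6*m - 8*sqrt(2) - 8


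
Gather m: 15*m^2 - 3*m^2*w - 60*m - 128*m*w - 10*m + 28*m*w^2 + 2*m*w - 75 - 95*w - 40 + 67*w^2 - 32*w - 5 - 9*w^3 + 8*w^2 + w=m^2*(15 - 3*w) + m*(28*w^2 - 126*w - 70) - 9*w^3 + 75*w^2 - 126*w - 120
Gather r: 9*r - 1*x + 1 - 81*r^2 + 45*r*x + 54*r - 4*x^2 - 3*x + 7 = -81*r^2 + r*(45*x + 63) - 4*x^2 - 4*x + 8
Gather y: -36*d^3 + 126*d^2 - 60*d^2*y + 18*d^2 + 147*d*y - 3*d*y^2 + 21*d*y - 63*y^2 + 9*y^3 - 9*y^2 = -36*d^3 + 144*d^2 + 9*y^3 + y^2*(-3*d - 72) + y*(-60*d^2 + 168*d)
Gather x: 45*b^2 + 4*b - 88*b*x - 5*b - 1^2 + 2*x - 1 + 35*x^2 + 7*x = 45*b^2 - b + 35*x^2 + x*(9 - 88*b) - 2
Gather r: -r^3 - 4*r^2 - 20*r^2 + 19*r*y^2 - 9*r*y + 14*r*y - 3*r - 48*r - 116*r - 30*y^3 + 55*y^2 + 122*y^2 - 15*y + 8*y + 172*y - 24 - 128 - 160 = -r^3 - 24*r^2 + r*(19*y^2 + 5*y - 167) - 30*y^3 + 177*y^2 + 165*y - 312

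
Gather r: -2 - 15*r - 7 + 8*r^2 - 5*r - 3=8*r^2 - 20*r - 12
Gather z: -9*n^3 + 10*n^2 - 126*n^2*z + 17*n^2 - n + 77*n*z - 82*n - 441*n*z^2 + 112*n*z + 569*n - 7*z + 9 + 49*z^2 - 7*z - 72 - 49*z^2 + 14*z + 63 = -9*n^3 + 27*n^2 - 441*n*z^2 + 486*n + z*(-126*n^2 + 189*n)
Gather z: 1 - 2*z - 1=-2*z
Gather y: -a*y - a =-a*y - a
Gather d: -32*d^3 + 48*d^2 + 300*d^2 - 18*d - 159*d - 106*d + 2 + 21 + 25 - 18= -32*d^3 + 348*d^2 - 283*d + 30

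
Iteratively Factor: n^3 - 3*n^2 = (n)*(n^2 - 3*n) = n^2*(n - 3)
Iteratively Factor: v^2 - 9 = (v - 3)*(v + 3)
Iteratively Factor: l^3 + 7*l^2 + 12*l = (l + 3)*(l^2 + 4*l) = l*(l + 3)*(l + 4)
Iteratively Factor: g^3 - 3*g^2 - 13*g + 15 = (g - 5)*(g^2 + 2*g - 3) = (g - 5)*(g + 3)*(g - 1)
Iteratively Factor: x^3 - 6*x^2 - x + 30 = (x - 5)*(x^2 - x - 6) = (x - 5)*(x - 3)*(x + 2)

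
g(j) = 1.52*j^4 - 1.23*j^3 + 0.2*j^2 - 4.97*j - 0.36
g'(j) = 6.08*j^3 - 3.69*j^2 + 0.4*j - 4.97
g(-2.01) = 45.24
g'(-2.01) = -70.06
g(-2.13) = 54.31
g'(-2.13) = -81.32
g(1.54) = -3.48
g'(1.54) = 9.10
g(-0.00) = -0.36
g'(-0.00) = -4.97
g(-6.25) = 2658.14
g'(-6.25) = -1635.99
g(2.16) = 10.53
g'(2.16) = 39.95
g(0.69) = -3.75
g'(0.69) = -4.45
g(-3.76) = 390.34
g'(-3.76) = -381.84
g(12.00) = 29362.08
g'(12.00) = 9974.71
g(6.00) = 1681.26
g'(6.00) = 1177.87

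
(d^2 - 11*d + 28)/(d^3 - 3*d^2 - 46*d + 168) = (d - 7)/(d^2 + d - 42)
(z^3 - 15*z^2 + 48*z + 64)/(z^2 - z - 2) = (z^2 - 16*z + 64)/(z - 2)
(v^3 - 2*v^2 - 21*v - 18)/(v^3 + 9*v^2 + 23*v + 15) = (v - 6)/(v + 5)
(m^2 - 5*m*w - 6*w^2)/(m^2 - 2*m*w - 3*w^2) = (-m + 6*w)/(-m + 3*w)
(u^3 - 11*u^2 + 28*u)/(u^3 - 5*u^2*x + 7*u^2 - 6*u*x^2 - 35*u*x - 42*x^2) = u*(-u^2 + 11*u - 28)/(-u^3 + 5*u^2*x - 7*u^2 + 6*u*x^2 + 35*u*x + 42*x^2)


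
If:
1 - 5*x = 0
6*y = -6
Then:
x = 1/5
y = -1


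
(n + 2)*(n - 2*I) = n^2 + 2*n - 2*I*n - 4*I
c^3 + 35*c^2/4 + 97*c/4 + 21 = (c + 7/4)*(c + 3)*(c + 4)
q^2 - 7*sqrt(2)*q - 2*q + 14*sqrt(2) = (q - 2)*(q - 7*sqrt(2))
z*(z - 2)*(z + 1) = z^3 - z^2 - 2*z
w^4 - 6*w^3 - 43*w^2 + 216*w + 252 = (w - 7)*(w - 6)*(w + 1)*(w + 6)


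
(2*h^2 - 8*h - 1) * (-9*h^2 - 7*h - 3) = -18*h^4 + 58*h^3 + 59*h^2 + 31*h + 3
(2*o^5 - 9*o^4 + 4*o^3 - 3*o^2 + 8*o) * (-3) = -6*o^5 + 27*o^4 - 12*o^3 + 9*o^2 - 24*o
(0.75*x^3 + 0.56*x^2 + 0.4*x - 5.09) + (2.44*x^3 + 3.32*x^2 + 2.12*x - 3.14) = 3.19*x^3 + 3.88*x^2 + 2.52*x - 8.23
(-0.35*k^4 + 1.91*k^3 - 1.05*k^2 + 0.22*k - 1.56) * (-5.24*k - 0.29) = 1.834*k^5 - 9.9069*k^4 + 4.9481*k^3 - 0.8483*k^2 + 8.1106*k + 0.4524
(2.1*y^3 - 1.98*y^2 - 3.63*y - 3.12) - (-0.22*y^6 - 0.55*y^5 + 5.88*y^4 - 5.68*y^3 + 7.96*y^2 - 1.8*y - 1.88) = 0.22*y^6 + 0.55*y^5 - 5.88*y^4 + 7.78*y^3 - 9.94*y^2 - 1.83*y - 1.24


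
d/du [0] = 0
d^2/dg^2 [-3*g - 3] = 0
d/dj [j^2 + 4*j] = 2*j + 4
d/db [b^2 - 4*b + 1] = 2*b - 4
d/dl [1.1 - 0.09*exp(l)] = -0.09*exp(l)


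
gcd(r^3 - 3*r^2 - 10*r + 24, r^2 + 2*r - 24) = r - 4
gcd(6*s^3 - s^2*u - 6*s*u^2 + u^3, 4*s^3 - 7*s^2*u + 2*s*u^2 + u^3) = s - u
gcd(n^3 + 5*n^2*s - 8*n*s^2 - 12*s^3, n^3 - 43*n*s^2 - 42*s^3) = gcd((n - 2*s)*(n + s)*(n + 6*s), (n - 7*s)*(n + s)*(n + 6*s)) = n^2 + 7*n*s + 6*s^2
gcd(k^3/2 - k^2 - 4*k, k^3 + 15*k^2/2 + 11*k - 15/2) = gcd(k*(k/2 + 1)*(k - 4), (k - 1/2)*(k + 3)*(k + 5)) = 1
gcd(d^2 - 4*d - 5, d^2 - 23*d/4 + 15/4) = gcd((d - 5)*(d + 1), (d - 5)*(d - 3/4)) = d - 5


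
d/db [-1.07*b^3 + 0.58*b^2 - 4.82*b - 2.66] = -3.21*b^2 + 1.16*b - 4.82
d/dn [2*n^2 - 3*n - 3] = 4*n - 3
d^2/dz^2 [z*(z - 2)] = 2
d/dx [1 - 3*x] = -3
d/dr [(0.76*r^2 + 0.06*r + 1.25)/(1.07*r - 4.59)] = (0.8132*r^2 - 6.9768*r - 1.6129)/(1.1449*r^2 - 9.8226*r + 21.0681)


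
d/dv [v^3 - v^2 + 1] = v*(3*v - 2)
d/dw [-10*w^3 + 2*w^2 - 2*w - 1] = -30*w^2 + 4*w - 2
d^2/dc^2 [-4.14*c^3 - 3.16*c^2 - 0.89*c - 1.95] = -24.84*c - 6.32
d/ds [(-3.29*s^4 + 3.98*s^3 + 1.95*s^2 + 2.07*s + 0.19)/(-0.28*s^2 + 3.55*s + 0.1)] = (1.8424*s^5 - 36.1529*s^4 + 26.942*s^3 + 8.6961*s^2 + 0.4964*s - 0.4675)/(0.0784*s^4 - 1.988*s^3 + 12.5465*s^2 + 0.71*s + 0.01)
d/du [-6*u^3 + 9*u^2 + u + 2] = -18*u^2 + 18*u + 1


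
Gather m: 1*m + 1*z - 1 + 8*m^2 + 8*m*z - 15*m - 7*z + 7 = 8*m^2 + m*(8*z - 14) - 6*z + 6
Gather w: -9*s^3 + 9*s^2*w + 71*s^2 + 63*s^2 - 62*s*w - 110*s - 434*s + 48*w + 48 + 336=-9*s^3 + 134*s^2 - 544*s + w*(9*s^2 - 62*s + 48) + 384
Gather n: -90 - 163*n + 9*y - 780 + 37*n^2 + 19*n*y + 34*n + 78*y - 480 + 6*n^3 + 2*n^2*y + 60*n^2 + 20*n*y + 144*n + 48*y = 6*n^3 + n^2*(2*y + 97) + n*(39*y + 15) + 135*y - 1350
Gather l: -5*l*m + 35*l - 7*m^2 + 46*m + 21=l*(35 - 5*m) - 7*m^2 + 46*m + 21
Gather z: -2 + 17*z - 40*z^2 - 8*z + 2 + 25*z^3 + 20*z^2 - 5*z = 25*z^3 - 20*z^2 + 4*z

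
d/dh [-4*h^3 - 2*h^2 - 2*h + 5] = -12*h^2 - 4*h - 2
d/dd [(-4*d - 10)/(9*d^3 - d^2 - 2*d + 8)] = 2*(36*d^3 + 133*d^2 - 10*d - 26)/(81*d^6 - 18*d^5 - 35*d^4 + 148*d^3 - 12*d^2 - 32*d + 64)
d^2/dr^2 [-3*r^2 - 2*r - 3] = -6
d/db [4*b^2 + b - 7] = 8*b + 1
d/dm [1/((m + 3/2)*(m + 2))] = 2*(-4*m - 7)/(4*m^4 + 28*m^3 + 73*m^2 + 84*m + 36)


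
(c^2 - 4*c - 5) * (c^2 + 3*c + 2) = c^4 - c^3 - 15*c^2 - 23*c - 10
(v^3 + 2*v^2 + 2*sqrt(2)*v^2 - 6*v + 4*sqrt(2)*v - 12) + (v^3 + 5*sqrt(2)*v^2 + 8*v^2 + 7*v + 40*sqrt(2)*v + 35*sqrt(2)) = 2*v^3 + 7*sqrt(2)*v^2 + 10*v^2 + v + 44*sqrt(2)*v - 12 + 35*sqrt(2)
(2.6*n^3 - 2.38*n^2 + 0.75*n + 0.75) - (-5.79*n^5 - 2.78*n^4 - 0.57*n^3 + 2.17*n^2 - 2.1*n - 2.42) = 5.79*n^5 + 2.78*n^4 + 3.17*n^3 - 4.55*n^2 + 2.85*n + 3.17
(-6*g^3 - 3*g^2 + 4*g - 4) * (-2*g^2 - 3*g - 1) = 12*g^5 + 24*g^4 + 7*g^3 - g^2 + 8*g + 4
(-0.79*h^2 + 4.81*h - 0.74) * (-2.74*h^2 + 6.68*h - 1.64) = 2.1646*h^4 - 18.4566*h^3 + 35.454*h^2 - 12.8316*h + 1.2136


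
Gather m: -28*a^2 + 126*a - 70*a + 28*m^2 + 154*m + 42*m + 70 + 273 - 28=-28*a^2 + 56*a + 28*m^2 + 196*m + 315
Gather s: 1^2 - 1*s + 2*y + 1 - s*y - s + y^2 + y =s*(-y - 2) + y^2 + 3*y + 2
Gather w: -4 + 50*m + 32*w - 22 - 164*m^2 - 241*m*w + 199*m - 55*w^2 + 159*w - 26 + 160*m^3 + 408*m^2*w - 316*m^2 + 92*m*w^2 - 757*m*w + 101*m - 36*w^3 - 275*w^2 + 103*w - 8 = 160*m^3 - 480*m^2 + 350*m - 36*w^3 + w^2*(92*m - 330) + w*(408*m^2 - 998*m + 294) - 60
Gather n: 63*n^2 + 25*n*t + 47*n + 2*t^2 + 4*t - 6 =63*n^2 + n*(25*t + 47) + 2*t^2 + 4*t - 6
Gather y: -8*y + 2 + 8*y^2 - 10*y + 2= 8*y^2 - 18*y + 4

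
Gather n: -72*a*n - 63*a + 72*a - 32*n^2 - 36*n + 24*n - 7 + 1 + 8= 9*a - 32*n^2 + n*(-72*a - 12) + 2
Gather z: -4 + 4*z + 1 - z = 3*z - 3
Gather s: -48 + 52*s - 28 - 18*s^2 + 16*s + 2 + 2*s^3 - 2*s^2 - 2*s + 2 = 2*s^3 - 20*s^2 + 66*s - 72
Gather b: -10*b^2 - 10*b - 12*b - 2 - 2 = -10*b^2 - 22*b - 4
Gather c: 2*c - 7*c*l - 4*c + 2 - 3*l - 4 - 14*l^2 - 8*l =c*(-7*l - 2) - 14*l^2 - 11*l - 2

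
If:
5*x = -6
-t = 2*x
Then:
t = 12/5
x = -6/5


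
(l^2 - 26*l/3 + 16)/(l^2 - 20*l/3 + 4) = (3*l - 8)/(3*l - 2)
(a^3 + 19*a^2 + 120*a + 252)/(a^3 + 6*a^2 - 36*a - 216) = (a + 7)/(a - 6)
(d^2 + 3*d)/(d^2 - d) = (d + 3)/(d - 1)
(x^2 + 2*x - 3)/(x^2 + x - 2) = (x + 3)/(x + 2)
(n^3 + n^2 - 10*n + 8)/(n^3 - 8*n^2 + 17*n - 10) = (n + 4)/(n - 5)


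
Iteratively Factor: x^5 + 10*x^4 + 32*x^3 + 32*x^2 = (x + 4)*(x^4 + 6*x^3 + 8*x^2) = (x + 2)*(x + 4)*(x^3 + 4*x^2) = x*(x + 2)*(x + 4)*(x^2 + 4*x) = x*(x + 2)*(x + 4)^2*(x)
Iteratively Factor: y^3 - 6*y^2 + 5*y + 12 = (y + 1)*(y^2 - 7*y + 12) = (y - 4)*(y + 1)*(y - 3)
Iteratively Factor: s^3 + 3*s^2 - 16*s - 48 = (s + 3)*(s^2 - 16) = (s + 3)*(s + 4)*(s - 4)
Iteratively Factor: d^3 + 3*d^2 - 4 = (d - 1)*(d^2 + 4*d + 4) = (d - 1)*(d + 2)*(d + 2)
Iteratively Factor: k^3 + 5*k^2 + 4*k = (k + 4)*(k^2 + k) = (k + 1)*(k + 4)*(k)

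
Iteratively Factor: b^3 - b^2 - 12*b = (b - 4)*(b^2 + 3*b) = b*(b - 4)*(b + 3)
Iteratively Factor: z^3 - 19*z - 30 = (z + 2)*(z^2 - 2*z - 15) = (z + 2)*(z + 3)*(z - 5)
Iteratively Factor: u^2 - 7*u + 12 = (u - 3)*(u - 4)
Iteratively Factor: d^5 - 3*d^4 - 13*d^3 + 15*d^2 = (d)*(d^4 - 3*d^3 - 13*d^2 + 15*d) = d*(d - 1)*(d^3 - 2*d^2 - 15*d) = d^2*(d - 1)*(d^2 - 2*d - 15) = d^2*(d - 1)*(d + 3)*(d - 5)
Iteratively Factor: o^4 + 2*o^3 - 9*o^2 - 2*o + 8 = (o + 4)*(o^3 - 2*o^2 - o + 2) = (o - 1)*(o + 4)*(o^2 - o - 2) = (o - 1)*(o + 1)*(o + 4)*(o - 2)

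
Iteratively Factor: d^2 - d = (d)*(d - 1)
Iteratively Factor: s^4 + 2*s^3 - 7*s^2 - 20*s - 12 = (s + 2)*(s^3 - 7*s - 6) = (s + 2)^2*(s^2 - 2*s - 3) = (s + 1)*(s + 2)^2*(s - 3)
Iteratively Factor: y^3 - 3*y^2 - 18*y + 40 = (y - 5)*(y^2 + 2*y - 8) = (y - 5)*(y - 2)*(y + 4)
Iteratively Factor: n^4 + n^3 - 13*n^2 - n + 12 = (n - 3)*(n^3 + 4*n^2 - n - 4) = (n - 3)*(n + 1)*(n^2 + 3*n - 4) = (n - 3)*(n - 1)*(n + 1)*(n + 4)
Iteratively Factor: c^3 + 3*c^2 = (c)*(c^2 + 3*c) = c*(c + 3)*(c)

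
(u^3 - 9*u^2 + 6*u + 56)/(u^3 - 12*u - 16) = (u - 7)/(u + 2)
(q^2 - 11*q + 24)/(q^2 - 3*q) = (q - 8)/q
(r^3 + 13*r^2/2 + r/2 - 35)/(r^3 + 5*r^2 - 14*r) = (2*r^2 + 17*r + 35)/(2*r*(r + 7))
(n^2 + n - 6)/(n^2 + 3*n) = (n - 2)/n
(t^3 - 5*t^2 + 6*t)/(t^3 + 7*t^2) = (t^2 - 5*t + 6)/(t*(t + 7))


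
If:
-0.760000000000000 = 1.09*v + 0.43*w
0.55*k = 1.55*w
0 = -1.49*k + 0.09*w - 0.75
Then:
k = -0.51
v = -0.63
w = -0.18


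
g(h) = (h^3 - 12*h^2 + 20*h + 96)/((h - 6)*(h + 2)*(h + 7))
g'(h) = (3*h^2 - 24*h + 20)/((h - 6)*(h + 2)*(h + 7)) - (h^3 - 12*h^2 + 20*h + 96)/((h - 6)*(h + 2)*(h + 7)^2) - (h^3 - 12*h^2 + 20*h + 96)/((h - 6)*(h + 2)^2*(h + 7)) - (h^3 - 12*h^2 + 20*h + 96)/((h - 6)^2*(h + 2)*(h + 7))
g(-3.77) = -3.64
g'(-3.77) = 1.44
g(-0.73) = -1.39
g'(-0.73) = 0.38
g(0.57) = -0.98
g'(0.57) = 0.26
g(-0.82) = -1.43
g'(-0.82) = 0.39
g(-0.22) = -1.21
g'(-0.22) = 0.33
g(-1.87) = -1.92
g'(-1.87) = 0.57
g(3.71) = -0.40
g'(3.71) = 0.13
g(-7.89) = 17.85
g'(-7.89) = 18.94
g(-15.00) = 2.88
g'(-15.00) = 0.23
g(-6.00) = -14.00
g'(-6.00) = 15.00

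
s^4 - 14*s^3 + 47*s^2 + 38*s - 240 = (s - 8)*(s - 5)*(s - 3)*(s + 2)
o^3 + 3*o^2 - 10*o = o*(o - 2)*(o + 5)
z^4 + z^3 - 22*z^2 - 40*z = z*(z - 5)*(z + 2)*(z + 4)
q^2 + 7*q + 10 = (q + 2)*(q + 5)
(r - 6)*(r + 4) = r^2 - 2*r - 24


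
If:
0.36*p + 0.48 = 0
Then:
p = -1.33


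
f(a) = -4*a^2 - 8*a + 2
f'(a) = -8*a - 8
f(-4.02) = -30.48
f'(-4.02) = 24.16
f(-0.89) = 5.95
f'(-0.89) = -0.88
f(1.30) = -15.16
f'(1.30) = -18.40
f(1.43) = -17.62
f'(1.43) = -19.44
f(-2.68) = -5.29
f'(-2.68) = 13.44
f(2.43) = -41.06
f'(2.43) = -27.44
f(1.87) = -26.95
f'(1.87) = -22.96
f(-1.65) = 4.31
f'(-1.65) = 5.20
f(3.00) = -58.00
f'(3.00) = -32.00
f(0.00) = 2.00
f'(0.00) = -8.00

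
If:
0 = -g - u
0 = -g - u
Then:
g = -u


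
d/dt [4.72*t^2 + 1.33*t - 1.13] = 9.44*t + 1.33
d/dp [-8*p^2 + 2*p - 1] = 2 - 16*p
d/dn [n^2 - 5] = 2*n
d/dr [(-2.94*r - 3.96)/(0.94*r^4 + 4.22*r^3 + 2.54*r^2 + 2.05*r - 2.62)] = (8.2908*r^4 + 39.7032*r^3 + 57.6012*r^2 + 20.1168*r + 15.8208)/(0.8836*r^8 + 7.9336*r^7 + 22.5836*r^6 + 25.2916*r^5 + 18.828*r^4 - 11.6988*r^3 - 9.1071*r^2 - 10.742*r + 6.8644)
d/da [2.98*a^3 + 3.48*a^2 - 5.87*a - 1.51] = 8.94*a^2 + 6.96*a - 5.87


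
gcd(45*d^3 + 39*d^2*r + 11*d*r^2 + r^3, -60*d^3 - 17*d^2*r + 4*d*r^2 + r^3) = 15*d^2 + 8*d*r + r^2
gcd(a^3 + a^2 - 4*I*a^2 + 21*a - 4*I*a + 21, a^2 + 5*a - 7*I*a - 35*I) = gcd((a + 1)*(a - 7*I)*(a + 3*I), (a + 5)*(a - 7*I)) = a - 7*I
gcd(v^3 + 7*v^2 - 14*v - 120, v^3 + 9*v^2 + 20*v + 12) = v + 6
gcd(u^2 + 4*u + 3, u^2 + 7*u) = 1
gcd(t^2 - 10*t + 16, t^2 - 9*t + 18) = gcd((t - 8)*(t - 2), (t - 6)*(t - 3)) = 1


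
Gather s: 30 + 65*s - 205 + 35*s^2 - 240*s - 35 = 35*s^2 - 175*s - 210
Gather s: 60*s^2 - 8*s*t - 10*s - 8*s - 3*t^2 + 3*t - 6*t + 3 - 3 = 60*s^2 + s*(-8*t - 18) - 3*t^2 - 3*t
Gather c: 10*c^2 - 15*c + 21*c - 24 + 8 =10*c^2 + 6*c - 16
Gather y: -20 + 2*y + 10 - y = y - 10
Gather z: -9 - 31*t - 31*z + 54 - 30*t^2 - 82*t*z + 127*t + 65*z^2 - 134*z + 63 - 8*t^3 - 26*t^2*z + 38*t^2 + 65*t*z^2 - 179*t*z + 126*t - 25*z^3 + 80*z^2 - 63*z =-8*t^3 + 8*t^2 + 222*t - 25*z^3 + z^2*(65*t + 145) + z*(-26*t^2 - 261*t - 228) + 108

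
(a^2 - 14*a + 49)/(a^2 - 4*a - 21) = (a - 7)/(a + 3)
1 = 1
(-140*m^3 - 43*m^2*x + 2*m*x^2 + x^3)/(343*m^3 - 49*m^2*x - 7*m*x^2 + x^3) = (20*m^2 + 9*m*x + x^2)/(-49*m^2 + x^2)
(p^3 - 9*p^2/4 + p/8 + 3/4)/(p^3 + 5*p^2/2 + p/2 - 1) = (8*p^3 - 18*p^2 + p + 6)/(4*(2*p^3 + 5*p^2 + p - 2))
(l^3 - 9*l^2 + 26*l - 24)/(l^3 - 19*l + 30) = (l - 4)/(l + 5)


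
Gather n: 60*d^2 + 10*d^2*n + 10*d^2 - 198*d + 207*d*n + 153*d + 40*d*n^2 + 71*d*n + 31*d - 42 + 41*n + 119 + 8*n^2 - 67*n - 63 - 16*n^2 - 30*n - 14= 70*d^2 - 14*d + n^2*(40*d - 8) + n*(10*d^2 + 278*d - 56)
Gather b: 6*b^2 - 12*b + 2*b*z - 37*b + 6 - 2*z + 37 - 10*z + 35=6*b^2 + b*(2*z - 49) - 12*z + 78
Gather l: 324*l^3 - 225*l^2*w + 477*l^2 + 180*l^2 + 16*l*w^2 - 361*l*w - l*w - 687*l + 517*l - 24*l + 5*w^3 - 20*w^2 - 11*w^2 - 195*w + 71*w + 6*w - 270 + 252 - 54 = 324*l^3 + l^2*(657 - 225*w) + l*(16*w^2 - 362*w - 194) + 5*w^3 - 31*w^2 - 118*w - 72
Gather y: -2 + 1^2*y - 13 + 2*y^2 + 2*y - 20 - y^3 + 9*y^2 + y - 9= -y^3 + 11*y^2 + 4*y - 44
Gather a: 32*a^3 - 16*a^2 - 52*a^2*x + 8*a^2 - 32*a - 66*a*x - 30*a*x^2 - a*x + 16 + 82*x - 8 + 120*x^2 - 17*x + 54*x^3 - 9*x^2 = 32*a^3 + a^2*(-52*x - 8) + a*(-30*x^2 - 67*x - 32) + 54*x^3 + 111*x^2 + 65*x + 8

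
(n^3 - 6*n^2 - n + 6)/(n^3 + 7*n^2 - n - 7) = (n - 6)/(n + 7)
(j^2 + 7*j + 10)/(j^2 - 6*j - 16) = (j + 5)/(j - 8)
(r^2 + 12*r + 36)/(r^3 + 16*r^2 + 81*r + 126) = (r + 6)/(r^2 + 10*r + 21)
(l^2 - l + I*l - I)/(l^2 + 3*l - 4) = (l + I)/(l + 4)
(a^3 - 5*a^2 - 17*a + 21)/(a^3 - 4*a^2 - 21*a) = (a - 1)/a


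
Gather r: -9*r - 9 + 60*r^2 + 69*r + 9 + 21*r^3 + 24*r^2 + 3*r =21*r^3 + 84*r^2 + 63*r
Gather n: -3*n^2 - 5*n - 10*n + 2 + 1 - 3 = -3*n^2 - 15*n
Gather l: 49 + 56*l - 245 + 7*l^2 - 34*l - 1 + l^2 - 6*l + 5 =8*l^2 + 16*l - 192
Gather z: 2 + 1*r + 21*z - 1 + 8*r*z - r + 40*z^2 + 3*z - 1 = 40*z^2 + z*(8*r + 24)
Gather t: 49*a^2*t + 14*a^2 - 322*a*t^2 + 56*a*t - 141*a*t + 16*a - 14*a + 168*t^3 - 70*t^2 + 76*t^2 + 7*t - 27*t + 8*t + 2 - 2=14*a^2 + 2*a + 168*t^3 + t^2*(6 - 322*a) + t*(49*a^2 - 85*a - 12)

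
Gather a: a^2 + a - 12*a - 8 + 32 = a^2 - 11*a + 24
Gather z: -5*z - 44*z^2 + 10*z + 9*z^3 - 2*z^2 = 9*z^3 - 46*z^2 + 5*z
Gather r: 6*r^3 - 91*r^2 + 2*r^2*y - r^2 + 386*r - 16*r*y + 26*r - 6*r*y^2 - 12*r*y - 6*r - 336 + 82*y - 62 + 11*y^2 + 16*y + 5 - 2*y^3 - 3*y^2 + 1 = 6*r^3 + r^2*(2*y - 92) + r*(-6*y^2 - 28*y + 406) - 2*y^3 + 8*y^2 + 98*y - 392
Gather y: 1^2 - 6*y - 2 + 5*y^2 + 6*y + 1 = 5*y^2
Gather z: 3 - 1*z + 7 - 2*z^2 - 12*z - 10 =-2*z^2 - 13*z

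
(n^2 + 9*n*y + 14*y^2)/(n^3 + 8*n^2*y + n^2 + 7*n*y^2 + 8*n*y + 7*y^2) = (n + 2*y)/(n^2 + n*y + n + y)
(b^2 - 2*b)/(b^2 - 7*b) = (b - 2)/(b - 7)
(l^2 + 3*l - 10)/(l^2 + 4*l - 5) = (l - 2)/(l - 1)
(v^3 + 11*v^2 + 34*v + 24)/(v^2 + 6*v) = v + 5 + 4/v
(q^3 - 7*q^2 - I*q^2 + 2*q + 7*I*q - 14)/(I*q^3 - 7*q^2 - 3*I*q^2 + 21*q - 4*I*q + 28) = (-I*q^3 + q^2*(-1 + 7*I) + q*(7 - 2*I) + 14*I)/(q^3 + q^2*(-3 + 7*I) - q*(4 + 21*I) - 28*I)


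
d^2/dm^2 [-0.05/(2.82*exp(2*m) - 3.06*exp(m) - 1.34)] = ((0.564*exp(m) - 0.153)*(-2.82*exp(2*m) + 3.06*exp(m) + 1.34) + 0.05*(5.64*exp(m) - 3.06)*(11.28*exp(m) - 6.12)*exp(m))*exp(m)/(-2.82*exp(2*m) + 3.06*exp(m) + 1.34)^3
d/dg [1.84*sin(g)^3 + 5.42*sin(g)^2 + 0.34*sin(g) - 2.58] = (5.52*sin(g)^2 + 10.84*sin(g) + 0.34)*cos(g)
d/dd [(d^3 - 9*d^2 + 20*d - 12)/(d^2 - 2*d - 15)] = (d^4 - 4*d^3 - 47*d^2 + 294*d - 324)/(d^4 - 4*d^3 - 26*d^2 + 60*d + 225)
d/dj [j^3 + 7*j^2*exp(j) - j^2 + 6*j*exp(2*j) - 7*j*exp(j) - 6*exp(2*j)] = 7*j^2*exp(j) + 3*j^2 + 12*j*exp(2*j) + 7*j*exp(j) - 2*j - 6*exp(2*j) - 7*exp(j)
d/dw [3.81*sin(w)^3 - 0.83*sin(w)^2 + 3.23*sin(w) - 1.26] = (11.43*sin(w)^2 - 1.66*sin(w) + 3.23)*cos(w)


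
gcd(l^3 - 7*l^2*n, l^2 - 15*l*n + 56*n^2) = l - 7*n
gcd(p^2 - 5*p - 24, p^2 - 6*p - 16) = p - 8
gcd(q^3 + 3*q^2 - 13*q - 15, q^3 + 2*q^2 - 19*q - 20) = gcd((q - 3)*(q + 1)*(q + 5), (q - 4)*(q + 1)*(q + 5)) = q^2 + 6*q + 5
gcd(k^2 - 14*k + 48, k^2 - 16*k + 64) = k - 8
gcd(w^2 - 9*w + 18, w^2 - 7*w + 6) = w - 6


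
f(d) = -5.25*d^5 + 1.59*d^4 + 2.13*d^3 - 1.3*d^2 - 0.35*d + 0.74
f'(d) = -26.25*d^4 + 6.36*d^3 + 6.39*d^2 - 2.6*d - 0.35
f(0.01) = 0.74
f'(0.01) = -0.38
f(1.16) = -6.24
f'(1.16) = -32.37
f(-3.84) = 4591.47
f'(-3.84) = -5963.87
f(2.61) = -533.24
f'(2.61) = -1068.65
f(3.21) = -1563.81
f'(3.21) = -2519.57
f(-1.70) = 74.94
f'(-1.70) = -227.95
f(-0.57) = 0.61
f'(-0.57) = -0.74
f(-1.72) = 79.61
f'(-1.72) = -239.08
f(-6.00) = 42380.60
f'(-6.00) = -35148.47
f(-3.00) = 1337.12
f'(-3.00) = -2233.01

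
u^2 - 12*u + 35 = (u - 7)*(u - 5)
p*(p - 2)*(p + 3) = p^3 + p^2 - 6*p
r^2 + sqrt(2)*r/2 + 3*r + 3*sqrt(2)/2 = (r + 3)*(r + sqrt(2)/2)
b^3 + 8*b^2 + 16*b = b*(b + 4)^2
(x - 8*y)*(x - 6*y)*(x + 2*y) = x^3 - 12*x^2*y + 20*x*y^2 + 96*y^3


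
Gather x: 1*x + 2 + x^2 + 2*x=x^2 + 3*x + 2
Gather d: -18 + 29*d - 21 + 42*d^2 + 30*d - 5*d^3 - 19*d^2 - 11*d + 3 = -5*d^3 + 23*d^2 + 48*d - 36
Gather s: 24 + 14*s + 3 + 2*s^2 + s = 2*s^2 + 15*s + 27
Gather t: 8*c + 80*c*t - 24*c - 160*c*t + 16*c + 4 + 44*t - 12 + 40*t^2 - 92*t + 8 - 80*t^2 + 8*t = -40*t^2 + t*(-80*c - 40)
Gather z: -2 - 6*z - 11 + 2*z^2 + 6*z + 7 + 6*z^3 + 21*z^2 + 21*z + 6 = 6*z^3 + 23*z^2 + 21*z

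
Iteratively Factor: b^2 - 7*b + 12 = (b - 4)*(b - 3)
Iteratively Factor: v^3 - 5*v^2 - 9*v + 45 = (v - 3)*(v^2 - 2*v - 15) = (v - 5)*(v - 3)*(v + 3)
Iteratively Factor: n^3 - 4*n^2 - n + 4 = (n - 1)*(n^2 - 3*n - 4) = (n - 4)*(n - 1)*(n + 1)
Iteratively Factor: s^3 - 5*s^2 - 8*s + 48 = (s - 4)*(s^2 - s - 12) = (s - 4)*(s + 3)*(s - 4)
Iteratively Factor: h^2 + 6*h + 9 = (h + 3)*(h + 3)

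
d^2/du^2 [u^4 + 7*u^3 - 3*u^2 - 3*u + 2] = 12*u^2 + 42*u - 6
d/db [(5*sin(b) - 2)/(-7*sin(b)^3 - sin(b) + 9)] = (70*sin(b)^3 - 42*sin(b)^2 + 43)*cos(b)/(7*sin(b)^3 + sin(b) - 9)^2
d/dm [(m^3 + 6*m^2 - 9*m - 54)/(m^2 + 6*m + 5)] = (m^4 + 12*m^3 + 60*m^2 + 168*m + 279)/(m^4 + 12*m^3 + 46*m^2 + 60*m + 25)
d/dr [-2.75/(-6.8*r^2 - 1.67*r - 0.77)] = (-37.4*r - 4.5925)/(6.8*r^2 + 1.67*r + 0.77)^2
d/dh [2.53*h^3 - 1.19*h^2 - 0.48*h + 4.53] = 7.59*h^2 - 2.38*h - 0.48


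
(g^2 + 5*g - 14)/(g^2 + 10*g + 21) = (g - 2)/(g + 3)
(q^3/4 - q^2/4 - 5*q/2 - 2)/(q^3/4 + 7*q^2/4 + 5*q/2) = (q^2 - 3*q - 4)/(q*(q + 5))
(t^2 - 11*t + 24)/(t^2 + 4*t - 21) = (t - 8)/(t + 7)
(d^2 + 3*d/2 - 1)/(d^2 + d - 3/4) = 2*(d + 2)/(2*d + 3)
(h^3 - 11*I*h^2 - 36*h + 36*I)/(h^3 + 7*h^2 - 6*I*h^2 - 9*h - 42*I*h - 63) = (h^2 - 8*I*h - 12)/(h^2 + h*(7 - 3*I) - 21*I)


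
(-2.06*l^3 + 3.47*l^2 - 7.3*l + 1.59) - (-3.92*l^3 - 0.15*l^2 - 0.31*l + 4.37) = 1.86*l^3 + 3.62*l^2 - 6.99*l - 2.78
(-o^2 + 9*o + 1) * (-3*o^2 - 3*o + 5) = 3*o^4 - 24*o^3 - 35*o^2 + 42*o + 5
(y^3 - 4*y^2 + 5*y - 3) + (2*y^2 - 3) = y^3 - 2*y^2 + 5*y - 6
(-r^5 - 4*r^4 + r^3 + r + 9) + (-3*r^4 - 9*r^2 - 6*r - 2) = -r^5 - 7*r^4 + r^3 - 9*r^2 - 5*r + 7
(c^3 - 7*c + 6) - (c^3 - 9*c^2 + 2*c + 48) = 9*c^2 - 9*c - 42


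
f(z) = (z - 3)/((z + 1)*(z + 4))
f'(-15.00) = -0.01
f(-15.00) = -0.12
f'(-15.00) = -0.01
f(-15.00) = -0.12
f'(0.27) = 0.70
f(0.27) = -0.50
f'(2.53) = 0.05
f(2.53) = -0.02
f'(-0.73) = 18.07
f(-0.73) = -4.22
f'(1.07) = 0.22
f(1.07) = -0.18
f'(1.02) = 0.23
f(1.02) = -0.20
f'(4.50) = 0.01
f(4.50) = 0.03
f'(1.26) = 0.18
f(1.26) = -0.15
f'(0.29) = 0.67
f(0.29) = -0.49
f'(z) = -(z - 3)/((z + 1)*(z + 4)^2) - (z - 3)/((z + 1)^2*(z + 4)) + 1/((z + 1)*(z + 4))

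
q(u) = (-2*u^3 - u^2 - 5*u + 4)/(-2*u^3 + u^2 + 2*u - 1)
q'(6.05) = -0.07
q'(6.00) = -0.07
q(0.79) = -7.16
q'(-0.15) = -0.78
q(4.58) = 1.42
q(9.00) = 1.16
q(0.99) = -198.48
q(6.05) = 1.28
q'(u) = (-6*u^2 - 2*u - 5)/(-2*u^3 + u^2 + 2*u - 1) + (6*u^2 - 2*u - 2)*(-2*u^3 - u^2 - 5*u + 4)/(-2*u^3 + u^2 + 2*u - 1)^2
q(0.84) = -10.45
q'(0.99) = -20002.36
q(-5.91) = 0.95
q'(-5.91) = 0.01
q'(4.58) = -0.14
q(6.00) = 1.28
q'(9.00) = -0.02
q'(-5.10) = 0.02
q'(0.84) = -83.40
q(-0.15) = -3.73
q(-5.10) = 0.96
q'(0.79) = -52.76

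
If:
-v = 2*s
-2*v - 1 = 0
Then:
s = 1/4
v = -1/2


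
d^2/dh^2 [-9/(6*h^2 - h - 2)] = 18*(-36*h^2 + 6*h + (12*h - 1)^2 + 12)/(-6*h^2 + h + 2)^3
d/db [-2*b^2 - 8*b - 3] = -4*b - 8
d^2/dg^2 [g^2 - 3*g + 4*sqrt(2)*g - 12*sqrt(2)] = 2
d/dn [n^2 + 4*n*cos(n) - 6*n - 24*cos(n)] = -4*n*sin(n) + 2*n + 24*sin(n) + 4*cos(n) - 6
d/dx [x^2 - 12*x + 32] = 2*x - 12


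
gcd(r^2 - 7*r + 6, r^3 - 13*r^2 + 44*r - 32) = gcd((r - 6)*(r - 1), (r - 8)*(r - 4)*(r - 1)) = r - 1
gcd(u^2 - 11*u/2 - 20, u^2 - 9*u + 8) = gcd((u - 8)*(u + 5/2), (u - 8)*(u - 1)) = u - 8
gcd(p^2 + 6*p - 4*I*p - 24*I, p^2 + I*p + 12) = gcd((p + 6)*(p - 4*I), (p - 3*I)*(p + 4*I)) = 1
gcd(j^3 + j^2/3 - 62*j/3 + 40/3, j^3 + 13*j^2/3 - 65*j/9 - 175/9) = j + 5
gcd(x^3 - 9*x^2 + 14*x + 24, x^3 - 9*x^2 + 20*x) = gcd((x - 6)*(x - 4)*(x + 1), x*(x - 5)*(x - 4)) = x - 4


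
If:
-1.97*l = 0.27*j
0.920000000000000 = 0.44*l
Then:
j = -15.26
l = 2.09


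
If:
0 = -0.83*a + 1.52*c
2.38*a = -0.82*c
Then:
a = 0.00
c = 0.00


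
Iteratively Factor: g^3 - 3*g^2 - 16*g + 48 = (g + 4)*(g^2 - 7*g + 12) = (g - 3)*(g + 4)*(g - 4)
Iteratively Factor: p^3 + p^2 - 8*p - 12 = (p + 2)*(p^2 - p - 6) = (p - 3)*(p + 2)*(p + 2)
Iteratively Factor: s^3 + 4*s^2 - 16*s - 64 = (s - 4)*(s^2 + 8*s + 16) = (s - 4)*(s + 4)*(s + 4)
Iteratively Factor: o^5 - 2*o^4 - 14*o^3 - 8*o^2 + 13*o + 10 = (o - 1)*(o^4 - o^3 - 15*o^2 - 23*o - 10) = (o - 1)*(o + 1)*(o^3 - 2*o^2 - 13*o - 10) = (o - 1)*(o + 1)^2*(o^2 - 3*o - 10) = (o - 1)*(o + 1)^2*(o + 2)*(o - 5)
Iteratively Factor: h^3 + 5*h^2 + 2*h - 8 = (h + 4)*(h^2 + h - 2) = (h - 1)*(h + 4)*(h + 2)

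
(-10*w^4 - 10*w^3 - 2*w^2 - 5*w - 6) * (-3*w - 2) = 30*w^5 + 50*w^4 + 26*w^3 + 19*w^2 + 28*w + 12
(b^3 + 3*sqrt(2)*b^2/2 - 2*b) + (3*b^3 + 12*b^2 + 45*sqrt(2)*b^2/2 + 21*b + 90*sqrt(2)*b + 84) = 4*b^3 + 12*b^2 + 24*sqrt(2)*b^2 + 19*b + 90*sqrt(2)*b + 84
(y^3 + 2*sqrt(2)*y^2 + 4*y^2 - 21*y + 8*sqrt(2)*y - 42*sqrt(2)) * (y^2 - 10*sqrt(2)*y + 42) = y^5 - 8*sqrt(2)*y^4 + 4*y^4 - 32*sqrt(2)*y^3 - 19*y^3 + 8*y^2 + 252*sqrt(2)*y^2 - 42*y + 336*sqrt(2)*y - 1764*sqrt(2)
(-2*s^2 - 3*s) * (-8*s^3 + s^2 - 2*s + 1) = 16*s^5 + 22*s^4 + s^3 + 4*s^2 - 3*s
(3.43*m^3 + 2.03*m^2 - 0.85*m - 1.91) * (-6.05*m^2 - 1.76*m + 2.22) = -20.7515*m^5 - 18.3183*m^4 + 9.1843*m^3 + 17.5581*m^2 + 1.4746*m - 4.2402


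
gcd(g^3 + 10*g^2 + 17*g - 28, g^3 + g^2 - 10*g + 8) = g^2 + 3*g - 4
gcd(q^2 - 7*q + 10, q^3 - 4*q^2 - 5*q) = q - 5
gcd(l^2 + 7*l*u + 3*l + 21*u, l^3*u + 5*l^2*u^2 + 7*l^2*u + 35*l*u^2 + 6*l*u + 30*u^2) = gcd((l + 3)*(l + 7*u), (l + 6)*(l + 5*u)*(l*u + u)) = 1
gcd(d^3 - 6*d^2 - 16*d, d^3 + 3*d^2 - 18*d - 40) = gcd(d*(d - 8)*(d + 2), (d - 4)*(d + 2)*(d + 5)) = d + 2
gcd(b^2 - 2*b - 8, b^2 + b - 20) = b - 4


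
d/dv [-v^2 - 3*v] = -2*v - 3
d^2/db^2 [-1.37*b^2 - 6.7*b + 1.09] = -2.74000000000000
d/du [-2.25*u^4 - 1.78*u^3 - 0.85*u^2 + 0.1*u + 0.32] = -9.0*u^3 - 5.34*u^2 - 1.7*u + 0.1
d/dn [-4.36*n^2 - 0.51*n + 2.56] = -8.72*n - 0.51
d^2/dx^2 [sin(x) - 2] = -sin(x)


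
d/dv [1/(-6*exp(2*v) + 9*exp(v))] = (4*exp(v) - 3)*exp(-v)/(3*(2*exp(v) - 3)^2)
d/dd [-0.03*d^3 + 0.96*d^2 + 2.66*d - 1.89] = -0.09*d^2 + 1.92*d + 2.66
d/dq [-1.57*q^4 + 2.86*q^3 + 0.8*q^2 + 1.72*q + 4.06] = -6.28*q^3 + 8.58*q^2 + 1.6*q + 1.72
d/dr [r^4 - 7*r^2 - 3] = 4*r^3 - 14*r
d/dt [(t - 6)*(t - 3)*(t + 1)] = 3*t^2 - 16*t + 9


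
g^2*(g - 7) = g^3 - 7*g^2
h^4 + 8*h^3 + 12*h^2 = h^2*(h + 2)*(h + 6)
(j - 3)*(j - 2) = j^2 - 5*j + 6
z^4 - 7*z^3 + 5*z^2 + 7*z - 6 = (z - 6)*(z - 1)^2*(z + 1)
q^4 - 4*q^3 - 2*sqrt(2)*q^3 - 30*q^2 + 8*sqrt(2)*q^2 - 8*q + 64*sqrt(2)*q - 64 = (q - 8)*(q + 4)*(q - sqrt(2))^2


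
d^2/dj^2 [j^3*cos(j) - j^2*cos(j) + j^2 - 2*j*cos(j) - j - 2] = -j^3*cos(j) - 6*j^2*sin(j) + j^2*cos(j) + 4*j*sin(j) + 8*j*cos(j) + 4*sin(j) - 2*cos(j) + 2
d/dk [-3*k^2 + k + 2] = 1 - 6*k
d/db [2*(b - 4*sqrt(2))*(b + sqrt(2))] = 4*b - 6*sqrt(2)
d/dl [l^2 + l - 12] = 2*l + 1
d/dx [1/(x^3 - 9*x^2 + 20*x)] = (-3*x^2 + 18*x - 20)/(x^2*(x^2 - 9*x + 20)^2)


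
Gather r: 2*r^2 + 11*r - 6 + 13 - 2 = 2*r^2 + 11*r + 5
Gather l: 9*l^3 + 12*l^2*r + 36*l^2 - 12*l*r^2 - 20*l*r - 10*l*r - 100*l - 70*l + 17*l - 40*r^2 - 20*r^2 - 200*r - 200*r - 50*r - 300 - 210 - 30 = 9*l^3 + l^2*(12*r + 36) + l*(-12*r^2 - 30*r - 153) - 60*r^2 - 450*r - 540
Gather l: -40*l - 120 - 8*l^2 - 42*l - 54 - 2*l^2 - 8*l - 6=-10*l^2 - 90*l - 180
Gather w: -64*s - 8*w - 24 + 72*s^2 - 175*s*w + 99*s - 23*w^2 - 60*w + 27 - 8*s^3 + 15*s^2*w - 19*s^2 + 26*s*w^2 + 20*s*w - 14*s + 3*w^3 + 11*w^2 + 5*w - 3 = -8*s^3 + 53*s^2 + 21*s + 3*w^3 + w^2*(26*s - 12) + w*(15*s^2 - 155*s - 63)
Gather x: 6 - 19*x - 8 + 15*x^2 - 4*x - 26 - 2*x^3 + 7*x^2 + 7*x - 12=-2*x^3 + 22*x^2 - 16*x - 40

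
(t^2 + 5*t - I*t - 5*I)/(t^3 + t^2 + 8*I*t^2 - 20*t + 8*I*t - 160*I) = (t - I)/(t^2 + t*(-4 + 8*I) - 32*I)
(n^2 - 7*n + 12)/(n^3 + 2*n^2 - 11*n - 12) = (n - 4)/(n^2 + 5*n + 4)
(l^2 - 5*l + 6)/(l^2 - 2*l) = (l - 3)/l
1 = 1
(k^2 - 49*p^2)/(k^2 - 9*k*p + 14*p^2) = (-k - 7*p)/(-k + 2*p)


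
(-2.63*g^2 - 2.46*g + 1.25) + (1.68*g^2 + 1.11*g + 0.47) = -0.95*g^2 - 1.35*g + 1.72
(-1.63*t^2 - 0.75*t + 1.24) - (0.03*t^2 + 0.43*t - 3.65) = -1.66*t^2 - 1.18*t + 4.89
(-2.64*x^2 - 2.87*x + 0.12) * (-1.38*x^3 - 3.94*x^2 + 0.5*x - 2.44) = 3.6432*x^5 + 14.3622*x^4 + 9.8222*x^3 + 4.5338*x^2 + 7.0628*x - 0.2928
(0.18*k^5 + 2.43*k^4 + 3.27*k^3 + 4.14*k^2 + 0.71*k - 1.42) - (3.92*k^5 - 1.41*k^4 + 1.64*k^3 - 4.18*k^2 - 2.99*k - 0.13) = -3.74*k^5 + 3.84*k^4 + 1.63*k^3 + 8.32*k^2 + 3.7*k - 1.29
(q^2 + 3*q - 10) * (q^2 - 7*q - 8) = q^4 - 4*q^3 - 39*q^2 + 46*q + 80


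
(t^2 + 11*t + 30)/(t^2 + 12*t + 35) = (t + 6)/(t + 7)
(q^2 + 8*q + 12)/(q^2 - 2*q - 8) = (q + 6)/(q - 4)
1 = 1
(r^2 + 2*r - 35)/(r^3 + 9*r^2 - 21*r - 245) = 1/(r + 7)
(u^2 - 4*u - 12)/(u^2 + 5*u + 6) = (u - 6)/(u + 3)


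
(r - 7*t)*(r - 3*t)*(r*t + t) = r^3*t - 10*r^2*t^2 + r^2*t + 21*r*t^3 - 10*r*t^2 + 21*t^3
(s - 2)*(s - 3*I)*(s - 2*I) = s^3 - 2*s^2 - 5*I*s^2 - 6*s + 10*I*s + 12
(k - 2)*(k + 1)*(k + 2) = k^3 + k^2 - 4*k - 4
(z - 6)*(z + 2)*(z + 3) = z^3 - z^2 - 24*z - 36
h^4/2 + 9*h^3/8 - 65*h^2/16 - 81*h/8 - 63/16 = (h/2 + 1/4)*(h - 3)*(h + 7/4)*(h + 3)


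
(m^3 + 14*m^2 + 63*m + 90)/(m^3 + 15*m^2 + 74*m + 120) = (m + 3)/(m + 4)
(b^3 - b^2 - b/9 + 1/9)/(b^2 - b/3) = b - 2/3 - 1/(3*b)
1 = 1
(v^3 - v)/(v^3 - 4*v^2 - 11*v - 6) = v*(v - 1)/(v^2 - 5*v - 6)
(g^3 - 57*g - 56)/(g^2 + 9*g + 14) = (g^2 - 7*g - 8)/(g + 2)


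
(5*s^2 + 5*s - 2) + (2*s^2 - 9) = 7*s^2 + 5*s - 11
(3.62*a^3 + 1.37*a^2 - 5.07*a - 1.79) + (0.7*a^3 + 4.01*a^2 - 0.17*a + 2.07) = 4.32*a^3 + 5.38*a^2 - 5.24*a + 0.28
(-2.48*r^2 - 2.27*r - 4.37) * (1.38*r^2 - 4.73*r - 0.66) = -3.4224*r^4 + 8.5978*r^3 + 6.3433*r^2 + 22.1683*r + 2.8842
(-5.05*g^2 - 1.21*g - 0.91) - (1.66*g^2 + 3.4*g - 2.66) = -6.71*g^2 - 4.61*g + 1.75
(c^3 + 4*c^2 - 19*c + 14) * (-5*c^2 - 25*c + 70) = -5*c^5 - 45*c^4 + 65*c^3 + 685*c^2 - 1680*c + 980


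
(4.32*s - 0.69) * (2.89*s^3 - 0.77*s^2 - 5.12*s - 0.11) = 12.4848*s^4 - 5.3205*s^3 - 21.5871*s^2 + 3.0576*s + 0.0759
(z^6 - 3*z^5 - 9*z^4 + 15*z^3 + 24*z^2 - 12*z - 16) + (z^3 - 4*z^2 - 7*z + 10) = z^6 - 3*z^5 - 9*z^4 + 16*z^3 + 20*z^2 - 19*z - 6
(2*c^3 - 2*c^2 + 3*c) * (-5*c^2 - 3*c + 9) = -10*c^5 + 4*c^4 + 9*c^3 - 27*c^2 + 27*c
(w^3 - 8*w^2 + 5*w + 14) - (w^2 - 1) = w^3 - 9*w^2 + 5*w + 15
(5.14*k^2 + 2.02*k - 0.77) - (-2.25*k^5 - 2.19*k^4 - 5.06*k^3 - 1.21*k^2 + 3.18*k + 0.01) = 2.25*k^5 + 2.19*k^4 + 5.06*k^3 + 6.35*k^2 - 1.16*k - 0.78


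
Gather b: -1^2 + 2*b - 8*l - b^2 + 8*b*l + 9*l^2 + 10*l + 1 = -b^2 + b*(8*l + 2) + 9*l^2 + 2*l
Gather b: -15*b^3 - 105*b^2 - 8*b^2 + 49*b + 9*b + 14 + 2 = -15*b^3 - 113*b^2 + 58*b + 16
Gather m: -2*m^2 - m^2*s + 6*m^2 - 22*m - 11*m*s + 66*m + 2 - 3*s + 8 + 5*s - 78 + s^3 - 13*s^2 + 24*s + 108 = m^2*(4 - s) + m*(44 - 11*s) + s^3 - 13*s^2 + 26*s + 40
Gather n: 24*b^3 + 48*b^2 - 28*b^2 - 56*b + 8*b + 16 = 24*b^3 + 20*b^2 - 48*b + 16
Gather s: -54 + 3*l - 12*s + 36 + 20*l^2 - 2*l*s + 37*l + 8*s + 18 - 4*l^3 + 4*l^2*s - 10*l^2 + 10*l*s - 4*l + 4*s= -4*l^3 + 10*l^2 + 36*l + s*(4*l^2 + 8*l)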